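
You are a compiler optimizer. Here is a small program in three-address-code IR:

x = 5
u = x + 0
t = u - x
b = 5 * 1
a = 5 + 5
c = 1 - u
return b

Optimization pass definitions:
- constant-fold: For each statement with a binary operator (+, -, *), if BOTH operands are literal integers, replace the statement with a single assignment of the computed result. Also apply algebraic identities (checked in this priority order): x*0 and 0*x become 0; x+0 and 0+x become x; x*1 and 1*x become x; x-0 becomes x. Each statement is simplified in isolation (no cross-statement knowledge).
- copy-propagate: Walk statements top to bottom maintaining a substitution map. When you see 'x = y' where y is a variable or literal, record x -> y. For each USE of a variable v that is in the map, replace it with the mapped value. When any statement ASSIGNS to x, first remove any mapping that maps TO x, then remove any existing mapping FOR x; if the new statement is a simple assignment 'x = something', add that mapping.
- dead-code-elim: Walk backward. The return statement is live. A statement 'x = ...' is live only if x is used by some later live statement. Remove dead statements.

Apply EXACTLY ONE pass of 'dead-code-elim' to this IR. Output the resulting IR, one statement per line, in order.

Applying dead-code-elim statement-by-statement:
  [7] return b  -> KEEP (return); live=['b']
  [6] c = 1 - u  -> DEAD (c not live)
  [5] a = 5 + 5  -> DEAD (a not live)
  [4] b = 5 * 1  -> KEEP; live=[]
  [3] t = u - x  -> DEAD (t not live)
  [2] u = x + 0  -> DEAD (u not live)
  [1] x = 5  -> DEAD (x not live)
Result (2 stmts):
  b = 5 * 1
  return b

Answer: b = 5 * 1
return b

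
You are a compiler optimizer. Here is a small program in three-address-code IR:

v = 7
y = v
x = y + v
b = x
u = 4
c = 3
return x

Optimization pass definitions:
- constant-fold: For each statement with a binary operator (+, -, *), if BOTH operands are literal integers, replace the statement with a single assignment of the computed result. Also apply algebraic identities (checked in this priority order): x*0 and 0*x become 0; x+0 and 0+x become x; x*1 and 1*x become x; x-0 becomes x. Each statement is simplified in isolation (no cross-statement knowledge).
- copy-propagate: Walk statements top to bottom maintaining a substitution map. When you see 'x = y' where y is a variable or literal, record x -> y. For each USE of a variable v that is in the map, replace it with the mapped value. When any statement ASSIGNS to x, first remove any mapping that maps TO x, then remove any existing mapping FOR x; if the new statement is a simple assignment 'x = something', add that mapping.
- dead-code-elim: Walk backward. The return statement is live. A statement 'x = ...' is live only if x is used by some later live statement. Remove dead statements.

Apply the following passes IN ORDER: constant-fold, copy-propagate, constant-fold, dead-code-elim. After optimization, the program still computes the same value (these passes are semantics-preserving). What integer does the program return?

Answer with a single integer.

Answer: 14

Derivation:
Initial IR:
  v = 7
  y = v
  x = y + v
  b = x
  u = 4
  c = 3
  return x
After constant-fold (7 stmts):
  v = 7
  y = v
  x = y + v
  b = x
  u = 4
  c = 3
  return x
After copy-propagate (7 stmts):
  v = 7
  y = 7
  x = 7 + 7
  b = x
  u = 4
  c = 3
  return x
After constant-fold (7 stmts):
  v = 7
  y = 7
  x = 14
  b = x
  u = 4
  c = 3
  return x
After dead-code-elim (2 stmts):
  x = 14
  return x
Evaluate:
  v = 7  =>  v = 7
  y = v  =>  y = 7
  x = y + v  =>  x = 14
  b = x  =>  b = 14
  u = 4  =>  u = 4
  c = 3  =>  c = 3
  return x = 14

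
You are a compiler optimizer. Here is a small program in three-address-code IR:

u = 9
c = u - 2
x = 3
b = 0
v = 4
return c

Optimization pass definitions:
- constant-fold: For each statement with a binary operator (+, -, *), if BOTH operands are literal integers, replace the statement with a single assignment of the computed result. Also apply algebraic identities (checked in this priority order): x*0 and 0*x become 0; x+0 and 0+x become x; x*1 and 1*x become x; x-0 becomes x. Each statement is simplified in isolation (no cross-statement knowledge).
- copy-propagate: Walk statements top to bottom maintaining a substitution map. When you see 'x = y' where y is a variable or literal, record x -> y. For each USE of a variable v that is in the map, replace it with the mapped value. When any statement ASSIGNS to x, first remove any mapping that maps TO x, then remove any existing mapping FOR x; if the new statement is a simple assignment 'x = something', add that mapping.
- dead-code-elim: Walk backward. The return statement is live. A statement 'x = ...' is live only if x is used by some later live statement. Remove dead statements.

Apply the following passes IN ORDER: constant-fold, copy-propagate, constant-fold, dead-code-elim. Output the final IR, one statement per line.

Initial IR:
  u = 9
  c = u - 2
  x = 3
  b = 0
  v = 4
  return c
After constant-fold (6 stmts):
  u = 9
  c = u - 2
  x = 3
  b = 0
  v = 4
  return c
After copy-propagate (6 stmts):
  u = 9
  c = 9 - 2
  x = 3
  b = 0
  v = 4
  return c
After constant-fold (6 stmts):
  u = 9
  c = 7
  x = 3
  b = 0
  v = 4
  return c
After dead-code-elim (2 stmts):
  c = 7
  return c

Answer: c = 7
return c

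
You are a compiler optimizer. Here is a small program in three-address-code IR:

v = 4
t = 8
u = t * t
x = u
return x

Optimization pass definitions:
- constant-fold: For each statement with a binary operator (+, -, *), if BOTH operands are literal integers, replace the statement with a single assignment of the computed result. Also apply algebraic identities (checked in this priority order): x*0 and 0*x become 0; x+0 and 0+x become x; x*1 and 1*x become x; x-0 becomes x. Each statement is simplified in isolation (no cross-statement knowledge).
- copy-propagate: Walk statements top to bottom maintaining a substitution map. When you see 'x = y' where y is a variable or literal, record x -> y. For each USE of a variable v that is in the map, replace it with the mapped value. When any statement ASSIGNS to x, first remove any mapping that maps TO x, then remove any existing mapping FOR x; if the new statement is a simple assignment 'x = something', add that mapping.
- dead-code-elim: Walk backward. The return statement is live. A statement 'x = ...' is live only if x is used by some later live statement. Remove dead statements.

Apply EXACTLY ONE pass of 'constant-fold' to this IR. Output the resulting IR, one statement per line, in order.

Applying constant-fold statement-by-statement:
  [1] v = 4  (unchanged)
  [2] t = 8  (unchanged)
  [3] u = t * t  (unchanged)
  [4] x = u  (unchanged)
  [5] return x  (unchanged)
Result (5 stmts):
  v = 4
  t = 8
  u = t * t
  x = u
  return x

Answer: v = 4
t = 8
u = t * t
x = u
return x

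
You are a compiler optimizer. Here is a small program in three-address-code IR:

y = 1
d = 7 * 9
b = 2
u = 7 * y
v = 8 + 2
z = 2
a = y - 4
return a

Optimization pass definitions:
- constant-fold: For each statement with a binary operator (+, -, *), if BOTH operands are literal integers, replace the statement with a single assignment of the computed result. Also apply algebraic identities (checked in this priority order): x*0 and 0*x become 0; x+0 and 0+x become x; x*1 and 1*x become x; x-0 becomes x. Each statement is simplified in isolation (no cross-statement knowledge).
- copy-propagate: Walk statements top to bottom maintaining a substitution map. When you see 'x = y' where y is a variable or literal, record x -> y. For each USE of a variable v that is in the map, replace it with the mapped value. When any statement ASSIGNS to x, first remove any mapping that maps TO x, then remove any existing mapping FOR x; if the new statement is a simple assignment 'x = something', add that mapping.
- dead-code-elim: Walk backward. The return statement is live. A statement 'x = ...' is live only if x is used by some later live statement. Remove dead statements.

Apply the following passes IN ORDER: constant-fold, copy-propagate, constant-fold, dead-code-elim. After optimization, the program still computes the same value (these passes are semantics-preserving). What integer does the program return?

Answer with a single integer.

Initial IR:
  y = 1
  d = 7 * 9
  b = 2
  u = 7 * y
  v = 8 + 2
  z = 2
  a = y - 4
  return a
After constant-fold (8 stmts):
  y = 1
  d = 63
  b = 2
  u = 7 * y
  v = 10
  z = 2
  a = y - 4
  return a
After copy-propagate (8 stmts):
  y = 1
  d = 63
  b = 2
  u = 7 * 1
  v = 10
  z = 2
  a = 1 - 4
  return a
After constant-fold (8 stmts):
  y = 1
  d = 63
  b = 2
  u = 7
  v = 10
  z = 2
  a = -3
  return a
After dead-code-elim (2 stmts):
  a = -3
  return a
Evaluate:
  y = 1  =>  y = 1
  d = 7 * 9  =>  d = 63
  b = 2  =>  b = 2
  u = 7 * y  =>  u = 7
  v = 8 + 2  =>  v = 10
  z = 2  =>  z = 2
  a = y - 4  =>  a = -3
  return a = -3

Answer: -3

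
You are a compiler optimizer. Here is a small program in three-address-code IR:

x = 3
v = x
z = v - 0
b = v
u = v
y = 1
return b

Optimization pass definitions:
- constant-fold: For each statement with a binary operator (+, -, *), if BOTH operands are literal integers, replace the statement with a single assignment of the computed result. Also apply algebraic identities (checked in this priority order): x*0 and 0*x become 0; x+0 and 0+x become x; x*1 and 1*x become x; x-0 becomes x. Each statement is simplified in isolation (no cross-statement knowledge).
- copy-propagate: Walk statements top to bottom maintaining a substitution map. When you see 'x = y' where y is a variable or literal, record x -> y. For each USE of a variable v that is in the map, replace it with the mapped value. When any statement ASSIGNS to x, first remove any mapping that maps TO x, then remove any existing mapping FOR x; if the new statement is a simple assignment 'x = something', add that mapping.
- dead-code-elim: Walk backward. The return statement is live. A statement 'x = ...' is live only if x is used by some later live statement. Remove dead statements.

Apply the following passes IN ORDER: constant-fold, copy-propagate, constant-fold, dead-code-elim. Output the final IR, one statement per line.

Initial IR:
  x = 3
  v = x
  z = v - 0
  b = v
  u = v
  y = 1
  return b
After constant-fold (7 stmts):
  x = 3
  v = x
  z = v
  b = v
  u = v
  y = 1
  return b
After copy-propagate (7 stmts):
  x = 3
  v = 3
  z = 3
  b = 3
  u = 3
  y = 1
  return 3
After constant-fold (7 stmts):
  x = 3
  v = 3
  z = 3
  b = 3
  u = 3
  y = 1
  return 3
After dead-code-elim (1 stmts):
  return 3

Answer: return 3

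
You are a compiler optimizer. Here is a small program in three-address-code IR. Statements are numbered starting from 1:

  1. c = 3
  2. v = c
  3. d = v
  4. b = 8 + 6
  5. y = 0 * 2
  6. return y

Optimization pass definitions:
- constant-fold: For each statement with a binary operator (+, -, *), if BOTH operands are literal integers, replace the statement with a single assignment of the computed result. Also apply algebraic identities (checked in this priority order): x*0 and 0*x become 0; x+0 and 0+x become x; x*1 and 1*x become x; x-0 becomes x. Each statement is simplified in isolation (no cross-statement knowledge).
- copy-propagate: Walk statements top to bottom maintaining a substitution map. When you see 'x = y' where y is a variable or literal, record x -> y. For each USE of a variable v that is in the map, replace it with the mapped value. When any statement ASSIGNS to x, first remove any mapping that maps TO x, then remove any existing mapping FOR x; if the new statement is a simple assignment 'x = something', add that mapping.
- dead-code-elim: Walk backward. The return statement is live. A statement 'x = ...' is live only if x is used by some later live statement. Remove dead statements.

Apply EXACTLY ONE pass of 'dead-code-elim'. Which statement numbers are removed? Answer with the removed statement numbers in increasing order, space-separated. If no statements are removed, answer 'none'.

Backward liveness scan:
Stmt 1 'c = 3': DEAD (c not in live set [])
Stmt 2 'v = c': DEAD (v not in live set [])
Stmt 3 'd = v': DEAD (d not in live set [])
Stmt 4 'b = 8 + 6': DEAD (b not in live set [])
Stmt 5 'y = 0 * 2': KEEP (y is live); live-in = []
Stmt 6 'return y': KEEP (return); live-in = ['y']
Removed statement numbers: [1, 2, 3, 4]
Surviving IR:
  y = 0 * 2
  return y

Answer: 1 2 3 4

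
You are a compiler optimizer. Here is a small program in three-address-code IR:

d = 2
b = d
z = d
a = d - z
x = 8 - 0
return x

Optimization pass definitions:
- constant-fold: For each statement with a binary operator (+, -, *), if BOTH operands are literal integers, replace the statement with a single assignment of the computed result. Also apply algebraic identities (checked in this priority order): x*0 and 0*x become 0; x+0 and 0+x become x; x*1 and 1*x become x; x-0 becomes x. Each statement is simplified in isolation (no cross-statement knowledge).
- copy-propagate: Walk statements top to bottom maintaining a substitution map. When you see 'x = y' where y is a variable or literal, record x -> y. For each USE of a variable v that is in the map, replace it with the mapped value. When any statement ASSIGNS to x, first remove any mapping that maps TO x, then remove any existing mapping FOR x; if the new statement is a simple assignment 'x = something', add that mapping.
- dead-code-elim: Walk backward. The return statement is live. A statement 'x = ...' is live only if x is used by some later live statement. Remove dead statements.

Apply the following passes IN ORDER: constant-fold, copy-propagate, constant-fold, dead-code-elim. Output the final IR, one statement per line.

Initial IR:
  d = 2
  b = d
  z = d
  a = d - z
  x = 8 - 0
  return x
After constant-fold (6 stmts):
  d = 2
  b = d
  z = d
  a = d - z
  x = 8
  return x
After copy-propagate (6 stmts):
  d = 2
  b = 2
  z = 2
  a = 2 - 2
  x = 8
  return 8
After constant-fold (6 stmts):
  d = 2
  b = 2
  z = 2
  a = 0
  x = 8
  return 8
After dead-code-elim (1 stmts):
  return 8

Answer: return 8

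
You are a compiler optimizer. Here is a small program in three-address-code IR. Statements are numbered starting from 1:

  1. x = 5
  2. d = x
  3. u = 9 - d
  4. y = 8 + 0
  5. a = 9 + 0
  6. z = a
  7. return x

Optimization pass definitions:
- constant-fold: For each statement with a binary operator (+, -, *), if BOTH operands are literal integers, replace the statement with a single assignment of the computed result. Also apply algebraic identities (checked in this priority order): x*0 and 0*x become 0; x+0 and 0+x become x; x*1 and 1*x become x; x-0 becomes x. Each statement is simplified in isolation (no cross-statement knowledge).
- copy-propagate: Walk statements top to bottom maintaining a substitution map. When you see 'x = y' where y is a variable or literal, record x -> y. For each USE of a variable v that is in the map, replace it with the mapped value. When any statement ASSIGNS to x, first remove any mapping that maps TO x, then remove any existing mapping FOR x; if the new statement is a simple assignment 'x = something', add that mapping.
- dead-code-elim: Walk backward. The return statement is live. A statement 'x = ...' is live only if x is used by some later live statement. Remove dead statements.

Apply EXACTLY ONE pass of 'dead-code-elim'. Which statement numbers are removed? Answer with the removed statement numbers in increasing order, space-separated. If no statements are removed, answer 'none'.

Backward liveness scan:
Stmt 1 'x = 5': KEEP (x is live); live-in = []
Stmt 2 'd = x': DEAD (d not in live set ['x'])
Stmt 3 'u = 9 - d': DEAD (u not in live set ['x'])
Stmt 4 'y = 8 + 0': DEAD (y not in live set ['x'])
Stmt 5 'a = 9 + 0': DEAD (a not in live set ['x'])
Stmt 6 'z = a': DEAD (z not in live set ['x'])
Stmt 7 'return x': KEEP (return); live-in = ['x']
Removed statement numbers: [2, 3, 4, 5, 6]
Surviving IR:
  x = 5
  return x

Answer: 2 3 4 5 6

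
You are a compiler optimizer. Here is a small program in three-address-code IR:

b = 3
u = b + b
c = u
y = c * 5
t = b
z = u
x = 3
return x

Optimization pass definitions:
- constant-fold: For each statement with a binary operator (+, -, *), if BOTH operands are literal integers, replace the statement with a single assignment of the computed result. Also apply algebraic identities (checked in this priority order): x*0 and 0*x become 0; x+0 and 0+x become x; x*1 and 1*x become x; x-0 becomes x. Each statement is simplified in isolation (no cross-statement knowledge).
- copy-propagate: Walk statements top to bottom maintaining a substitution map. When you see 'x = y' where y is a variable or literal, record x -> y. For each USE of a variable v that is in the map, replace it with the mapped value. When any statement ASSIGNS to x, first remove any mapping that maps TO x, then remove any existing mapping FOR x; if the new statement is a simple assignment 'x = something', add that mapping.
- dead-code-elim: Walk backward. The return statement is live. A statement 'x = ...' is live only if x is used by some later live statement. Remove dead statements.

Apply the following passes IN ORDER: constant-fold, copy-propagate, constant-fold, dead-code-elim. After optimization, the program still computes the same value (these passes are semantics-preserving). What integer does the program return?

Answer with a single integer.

Initial IR:
  b = 3
  u = b + b
  c = u
  y = c * 5
  t = b
  z = u
  x = 3
  return x
After constant-fold (8 stmts):
  b = 3
  u = b + b
  c = u
  y = c * 5
  t = b
  z = u
  x = 3
  return x
After copy-propagate (8 stmts):
  b = 3
  u = 3 + 3
  c = u
  y = u * 5
  t = 3
  z = u
  x = 3
  return 3
After constant-fold (8 stmts):
  b = 3
  u = 6
  c = u
  y = u * 5
  t = 3
  z = u
  x = 3
  return 3
After dead-code-elim (1 stmts):
  return 3
Evaluate:
  b = 3  =>  b = 3
  u = b + b  =>  u = 6
  c = u  =>  c = 6
  y = c * 5  =>  y = 30
  t = b  =>  t = 3
  z = u  =>  z = 6
  x = 3  =>  x = 3
  return x = 3

Answer: 3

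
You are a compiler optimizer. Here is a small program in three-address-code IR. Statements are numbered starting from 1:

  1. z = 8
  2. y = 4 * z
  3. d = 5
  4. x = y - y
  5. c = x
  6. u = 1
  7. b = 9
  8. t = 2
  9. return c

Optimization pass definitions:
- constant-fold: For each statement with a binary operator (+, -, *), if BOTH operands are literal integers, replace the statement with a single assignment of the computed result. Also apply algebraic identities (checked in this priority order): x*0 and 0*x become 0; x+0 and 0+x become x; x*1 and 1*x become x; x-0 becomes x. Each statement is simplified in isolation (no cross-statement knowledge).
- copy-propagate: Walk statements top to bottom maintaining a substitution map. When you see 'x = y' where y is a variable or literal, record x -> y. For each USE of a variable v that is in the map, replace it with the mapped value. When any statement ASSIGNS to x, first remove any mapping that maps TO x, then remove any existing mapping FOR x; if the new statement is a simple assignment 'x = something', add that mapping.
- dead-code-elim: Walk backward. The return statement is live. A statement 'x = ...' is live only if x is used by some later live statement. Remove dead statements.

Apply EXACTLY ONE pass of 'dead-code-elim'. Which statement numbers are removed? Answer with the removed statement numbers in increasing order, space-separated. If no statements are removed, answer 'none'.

Answer: 3 6 7 8

Derivation:
Backward liveness scan:
Stmt 1 'z = 8': KEEP (z is live); live-in = []
Stmt 2 'y = 4 * z': KEEP (y is live); live-in = ['z']
Stmt 3 'd = 5': DEAD (d not in live set ['y'])
Stmt 4 'x = y - y': KEEP (x is live); live-in = ['y']
Stmt 5 'c = x': KEEP (c is live); live-in = ['x']
Stmt 6 'u = 1': DEAD (u not in live set ['c'])
Stmt 7 'b = 9': DEAD (b not in live set ['c'])
Stmt 8 't = 2': DEAD (t not in live set ['c'])
Stmt 9 'return c': KEEP (return); live-in = ['c']
Removed statement numbers: [3, 6, 7, 8]
Surviving IR:
  z = 8
  y = 4 * z
  x = y - y
  c = x
  return c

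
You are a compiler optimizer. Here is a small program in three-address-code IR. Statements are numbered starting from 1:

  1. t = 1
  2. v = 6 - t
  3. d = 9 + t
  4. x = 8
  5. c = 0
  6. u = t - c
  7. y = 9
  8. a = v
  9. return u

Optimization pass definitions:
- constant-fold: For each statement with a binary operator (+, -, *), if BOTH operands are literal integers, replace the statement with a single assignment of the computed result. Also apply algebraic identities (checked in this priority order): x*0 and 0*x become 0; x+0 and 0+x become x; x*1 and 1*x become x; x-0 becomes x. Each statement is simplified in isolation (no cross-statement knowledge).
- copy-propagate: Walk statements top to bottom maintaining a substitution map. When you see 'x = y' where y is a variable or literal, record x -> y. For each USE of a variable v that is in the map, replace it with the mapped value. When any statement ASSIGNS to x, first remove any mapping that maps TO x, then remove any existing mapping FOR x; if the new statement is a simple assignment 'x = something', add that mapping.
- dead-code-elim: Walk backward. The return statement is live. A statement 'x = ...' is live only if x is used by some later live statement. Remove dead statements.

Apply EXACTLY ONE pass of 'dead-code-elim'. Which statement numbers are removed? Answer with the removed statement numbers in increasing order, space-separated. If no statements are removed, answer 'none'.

Backward liveness scan:
Stmt 1 't = 1': KEEP (t is live); live-in = []
Stmt 2 'v = 6 - t': DEAD (v not in live set ['t'])
Stmt 3 'd = 9 + t': DEAD (d not in live set ['t'])
Stmt 4 'x = 8': DEAD (x not in live set ['t'])
Stmt 5 'c = 0': KEEP (c is live); live-in = ['t']
Stmt 6 'u = t - c': KEEP (u is live); live-in = ['c', 't']
Stmt 7 'y = 9': DEAD (y not in live set ['u'])
Stmt 8 'a = v': DEAD (a not in live set ['u'])
Stmt 9 'return u': KEEP (return); live-in = ['u']
Removed statement numbers: [2, 3, 4, 7, 8]
Surviving IR:
  t = 1
  c = 0
  u = t - c
  return u

Answer: 2 3 4 7 8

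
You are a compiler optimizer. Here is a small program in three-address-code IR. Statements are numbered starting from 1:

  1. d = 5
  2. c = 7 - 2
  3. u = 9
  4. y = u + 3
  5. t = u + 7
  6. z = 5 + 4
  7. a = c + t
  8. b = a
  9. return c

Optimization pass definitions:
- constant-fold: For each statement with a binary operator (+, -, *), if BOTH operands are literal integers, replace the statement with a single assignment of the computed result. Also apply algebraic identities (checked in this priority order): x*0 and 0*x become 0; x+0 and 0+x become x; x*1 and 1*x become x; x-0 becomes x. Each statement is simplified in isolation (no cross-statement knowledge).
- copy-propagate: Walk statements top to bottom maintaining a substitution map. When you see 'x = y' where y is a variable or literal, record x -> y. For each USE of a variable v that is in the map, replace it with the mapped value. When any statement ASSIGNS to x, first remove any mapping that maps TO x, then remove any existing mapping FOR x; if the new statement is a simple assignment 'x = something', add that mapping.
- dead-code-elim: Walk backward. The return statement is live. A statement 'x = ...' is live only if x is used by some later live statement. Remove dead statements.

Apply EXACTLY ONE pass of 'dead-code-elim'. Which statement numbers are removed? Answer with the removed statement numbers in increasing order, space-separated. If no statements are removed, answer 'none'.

Answer: 1 3 4 5 6 7 8

Derivation:
Backward liveness scan:
Stmt 1 'd = 5': DEAD (d not in live set [])
Stmt 2 'c = 7 - 2': KEEP (c is live); live-in = []
Stmt 3 'u = 9': DEAD (u not in live set ['c'])
Stmt 4 'y = u + 3': DEAD (y not in live set ['c'])
Stmt 5 't = u + 7': DEAD (t not in live set ['c'])
Stmt 6 'z = 5 + 4': DEAD (z not in live set ['c'])
Stmt 7 'a = c + t': DEAD (a not in live set ['c'])
Stmt 8 'b = a': DEAD (b not in live set ['c'])
Stmt 9 'return c': KEEP (return); live-in = ['c']
Removed statement numbers: [1, 3, 4, 5, 6, 7, 8]
Surviving IR:
  c = 7 - 2
  return c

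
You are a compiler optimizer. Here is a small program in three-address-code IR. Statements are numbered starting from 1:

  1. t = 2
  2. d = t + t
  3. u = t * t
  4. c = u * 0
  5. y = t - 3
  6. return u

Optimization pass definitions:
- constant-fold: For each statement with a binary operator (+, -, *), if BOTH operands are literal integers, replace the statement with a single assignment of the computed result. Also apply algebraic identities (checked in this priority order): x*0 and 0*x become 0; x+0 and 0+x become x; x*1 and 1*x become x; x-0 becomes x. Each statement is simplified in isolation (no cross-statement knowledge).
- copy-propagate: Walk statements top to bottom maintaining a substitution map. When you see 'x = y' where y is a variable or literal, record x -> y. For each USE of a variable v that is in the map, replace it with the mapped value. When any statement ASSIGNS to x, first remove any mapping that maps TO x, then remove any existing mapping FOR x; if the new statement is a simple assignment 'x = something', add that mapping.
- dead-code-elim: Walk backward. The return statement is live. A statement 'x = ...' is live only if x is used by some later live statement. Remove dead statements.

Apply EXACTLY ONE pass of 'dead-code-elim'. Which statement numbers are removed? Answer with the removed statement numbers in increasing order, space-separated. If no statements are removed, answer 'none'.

Backward liveness scan:
Stmt 1 't = 2': KEEP (t is live); live-in = []
Stmt 2 'd = t + t': DEAD (d not in live set ['t'])
Stmt 3 'u = t * t': KEEP (u is live); live-in = ['t']
Stmt 4 'c = u * 0': DEAD (c not in live set ['u'])
Stmt 5 'y = t - 3': DEAD (y not in live set ['u'])
Stmt 6 'return u': KEEP (return); live-in = ['u']
Removed statement numbers: [2, 4, 5]
Surviving IR:
  t = 2
  u = t * t
  return u

Answer: 2 4 5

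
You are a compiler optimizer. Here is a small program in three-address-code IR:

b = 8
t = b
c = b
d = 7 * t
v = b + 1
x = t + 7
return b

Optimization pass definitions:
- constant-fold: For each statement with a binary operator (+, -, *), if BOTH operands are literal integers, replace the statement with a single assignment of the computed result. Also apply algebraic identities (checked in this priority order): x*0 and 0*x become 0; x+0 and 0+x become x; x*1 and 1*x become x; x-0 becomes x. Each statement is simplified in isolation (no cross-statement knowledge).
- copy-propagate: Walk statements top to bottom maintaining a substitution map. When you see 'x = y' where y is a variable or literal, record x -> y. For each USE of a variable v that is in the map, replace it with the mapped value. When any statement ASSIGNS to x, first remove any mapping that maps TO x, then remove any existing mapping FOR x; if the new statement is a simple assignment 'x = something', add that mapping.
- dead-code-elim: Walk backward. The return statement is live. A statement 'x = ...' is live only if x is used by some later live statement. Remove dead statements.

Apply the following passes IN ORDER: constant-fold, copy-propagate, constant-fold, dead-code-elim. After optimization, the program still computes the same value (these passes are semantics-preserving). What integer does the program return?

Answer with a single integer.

Answer: 8

Derivation:
Initial IR:
  b = 8
  t = b
  c = b
  d = 7 * t
  v = b + 1
  x = t + 7
  return b
After constant-fold (7 stmts):
  b = 8
  t = b
  c = b
  d = 7 * t
  v = b + 1
  x = t + 7
  return b
After copy-propagate (7 stmts):
  b = 8
  t = 8
  c = 8
  d = 7 * 8
  v = 8 + 1
  x = 8 + 7
  return 8
After constant-fold (7 stmts):
  b = 8
  t = 8
  c = 8
  d = 56
  v = 9
  x = 15
  return 8
After dead-code-elim (1 stmts):
  return 8
Evaluate:
  b = 8  =>  b = 8
  t = b  =>  t = 8
  c = b  =>  c = 8
  d = 7 * t  =>  d = 56
  v = b + 1  =>  v = 9
  x = t + 7  =>  x = 15
  return b = 8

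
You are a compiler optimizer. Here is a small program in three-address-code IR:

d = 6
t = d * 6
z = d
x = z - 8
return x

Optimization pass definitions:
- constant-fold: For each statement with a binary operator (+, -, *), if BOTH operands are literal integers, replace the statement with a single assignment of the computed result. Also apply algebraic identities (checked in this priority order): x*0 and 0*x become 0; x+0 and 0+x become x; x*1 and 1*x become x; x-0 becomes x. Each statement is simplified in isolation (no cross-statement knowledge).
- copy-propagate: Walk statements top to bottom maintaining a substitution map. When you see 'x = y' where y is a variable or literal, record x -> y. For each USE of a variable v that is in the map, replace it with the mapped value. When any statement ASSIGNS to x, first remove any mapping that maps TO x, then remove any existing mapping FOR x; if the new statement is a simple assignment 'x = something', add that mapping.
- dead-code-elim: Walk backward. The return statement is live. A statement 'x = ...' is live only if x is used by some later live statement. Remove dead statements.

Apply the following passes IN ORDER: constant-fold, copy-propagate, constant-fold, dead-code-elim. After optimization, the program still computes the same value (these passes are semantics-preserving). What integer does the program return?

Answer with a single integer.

Answer: -2

Derivation:
Initial IR:
  d = 6
  t = d * 6
  z = d
  x = z - 8
  return x
After constant-fold (5 stmts):
  d = 6
  t = d * 6
  z = d
  x = z - 8
  return x
After copy-propagate (5 stmts):
  d = 6
  t = 6 * 6
  z = 6
  x = 6 - 8
  return x
After constant-fold (5 stmts):
  d = 6
  t = 36
  z = 6
  x = -2
  return x
After dead-code-elim (2 stmts):
  x = -2
  return x
Evaluate:
  d = 6  =>  d = 6
  t = d * 6  =>  t = 36
  z = d  =>  z = 6
  x = z - 8  =>  x = -2
  return x = -2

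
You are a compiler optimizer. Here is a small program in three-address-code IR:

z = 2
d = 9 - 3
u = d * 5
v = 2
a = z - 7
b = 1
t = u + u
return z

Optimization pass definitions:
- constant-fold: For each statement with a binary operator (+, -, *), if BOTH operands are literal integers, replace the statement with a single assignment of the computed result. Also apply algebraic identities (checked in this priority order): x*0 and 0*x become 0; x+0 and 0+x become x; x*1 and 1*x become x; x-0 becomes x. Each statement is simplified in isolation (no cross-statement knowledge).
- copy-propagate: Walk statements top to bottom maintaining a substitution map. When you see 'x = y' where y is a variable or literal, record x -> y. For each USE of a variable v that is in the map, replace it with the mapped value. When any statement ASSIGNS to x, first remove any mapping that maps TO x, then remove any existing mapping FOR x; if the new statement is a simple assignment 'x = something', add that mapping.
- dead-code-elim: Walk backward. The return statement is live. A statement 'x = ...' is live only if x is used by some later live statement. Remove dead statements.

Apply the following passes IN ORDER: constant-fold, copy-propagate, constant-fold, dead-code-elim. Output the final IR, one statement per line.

Answer: return 2

Derivation:
Initial IR:
  z = 2
  d = 9 - 3
  u = d * 5
  v = 2
  a = z - 7
  b = 1
  t = u + u
  return z
After constant-fold (8 stmts):
  z = 2
  d = 6
  u = d * 5
  v = 2
  a = z - 7
  b = 1
  t = u + u
  return z
After copy-propagate (8 stmts):
  z = 2
  d = 6
  u = 6 * 5
  v = 2
  a = 2 - 7
  b = 1
  t = u + u
  return 2
After constant-fold (8 stmts):
  z = 2
  d = 6
  u = 30
  v = 2
  a = -5
  b = 1
  t = u + u
  return 2
After dead-code-elim (1 stmts):
  return 2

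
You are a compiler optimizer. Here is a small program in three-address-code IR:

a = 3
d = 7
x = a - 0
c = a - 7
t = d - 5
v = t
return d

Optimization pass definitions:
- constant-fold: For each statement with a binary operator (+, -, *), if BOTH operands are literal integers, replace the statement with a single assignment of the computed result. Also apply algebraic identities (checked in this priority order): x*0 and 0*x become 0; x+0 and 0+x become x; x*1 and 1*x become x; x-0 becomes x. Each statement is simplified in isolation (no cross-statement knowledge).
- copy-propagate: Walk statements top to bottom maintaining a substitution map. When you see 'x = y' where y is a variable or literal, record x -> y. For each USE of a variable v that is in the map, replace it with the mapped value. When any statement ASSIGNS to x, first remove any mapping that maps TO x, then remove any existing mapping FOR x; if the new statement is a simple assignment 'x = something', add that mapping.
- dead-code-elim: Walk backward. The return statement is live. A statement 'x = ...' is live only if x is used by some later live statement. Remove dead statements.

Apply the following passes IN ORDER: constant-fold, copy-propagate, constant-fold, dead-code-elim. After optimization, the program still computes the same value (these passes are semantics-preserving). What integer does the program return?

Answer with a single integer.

Initial IR:
  a = 3
  d = 7
  x = a - 0
  c = a - 7
  t = d - 5
  v = t
  return d
After constant-fold (7 stmts):
  a = 3
  d = 7
  x = a
  c = a - 7
  t = d - 5
  v = t
  return d
After copy-propagate (7 stmts):
  a = 3
  d = 7
  x = 3
  c = 3 - 7
  t = 7 - 5
  v = t
  return 7
After constant-fold (7 stmts):
  a = 3
  d = 7
  x = 3
  c = -4
  t = 2
  v = t
  return 7
After dead-code-elim (1 stmts):
  return 7
Evaluate:
  a = 3  =>  a = 3
  d = 7  =>  d = 7
  x = a - 0  =>  x = 3
  c = a - 7  =>  c = -4
  t = d - 5  =>  t = 2
  v = t  =>  v = 2
  return d = 7

Answer: 7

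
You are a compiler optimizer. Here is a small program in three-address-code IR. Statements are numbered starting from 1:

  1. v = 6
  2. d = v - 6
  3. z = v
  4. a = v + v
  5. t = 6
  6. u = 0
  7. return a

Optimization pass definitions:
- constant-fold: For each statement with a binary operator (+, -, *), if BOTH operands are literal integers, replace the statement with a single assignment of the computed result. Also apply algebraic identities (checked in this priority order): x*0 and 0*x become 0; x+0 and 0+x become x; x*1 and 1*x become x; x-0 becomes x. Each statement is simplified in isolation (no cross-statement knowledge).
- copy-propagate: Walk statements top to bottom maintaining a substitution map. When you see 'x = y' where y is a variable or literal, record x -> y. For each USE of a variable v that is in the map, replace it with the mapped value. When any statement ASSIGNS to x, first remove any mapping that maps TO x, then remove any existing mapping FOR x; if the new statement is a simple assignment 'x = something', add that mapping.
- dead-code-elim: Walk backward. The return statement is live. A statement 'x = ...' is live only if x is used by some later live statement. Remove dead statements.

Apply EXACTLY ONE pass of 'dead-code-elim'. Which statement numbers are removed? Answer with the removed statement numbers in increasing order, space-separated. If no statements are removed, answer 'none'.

Backward liveness scan:
Stmt 1 'v = 6': KEEP (v is live); live-in = []
Stmt 2 'd = v - 6': DEAD (d not in live set ['v'])
Stmt 3 'z = v': DEAD (z not in live set ['v'])
Stmt 4 'a = v + v': KEEP (a is live); live-in = ['v']
Stmt 5 't = 6': DEAD (t not in live set ['a'])
Stmt 6 'u = 0': DEAD (u not in live set ['a'])
Stmt 7 'return a': KEEP (return); live-in = ['a']
Removed statement numbers: [2, 3, 5, 6]
Surviving IR:
  v = 6
  a = v + v
  return a

Answer: 2 3 5 6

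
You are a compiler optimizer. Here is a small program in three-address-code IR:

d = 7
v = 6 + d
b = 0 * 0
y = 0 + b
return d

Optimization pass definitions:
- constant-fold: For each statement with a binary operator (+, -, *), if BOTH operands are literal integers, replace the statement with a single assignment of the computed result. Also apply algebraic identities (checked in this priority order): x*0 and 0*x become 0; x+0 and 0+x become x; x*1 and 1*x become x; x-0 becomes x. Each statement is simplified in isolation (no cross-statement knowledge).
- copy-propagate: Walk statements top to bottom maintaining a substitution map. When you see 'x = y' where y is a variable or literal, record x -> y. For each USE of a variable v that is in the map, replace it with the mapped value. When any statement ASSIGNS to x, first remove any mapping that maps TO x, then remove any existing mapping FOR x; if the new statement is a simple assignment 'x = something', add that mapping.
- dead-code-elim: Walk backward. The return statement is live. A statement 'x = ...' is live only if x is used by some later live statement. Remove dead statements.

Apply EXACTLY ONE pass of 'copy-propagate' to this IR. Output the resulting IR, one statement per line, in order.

Answer: d = 7
v = 6 + 7
b = 0 * 0
y = 0 + b
return 7

Derivation:
Applying copy-propagate statement-by-statement:
  [1] d = 7  (unchanged)
  [2] v = 6 + d  -> v = 6 + 7
  [3] b = 0 * 0  (unchanged)
  [4] y = 0 + b  (unchanged)
  [5] return d  -> return 7
Result (5 stmts):
  d = 7
  v = 6 + 7
  b = 0 * 0
  y = 0 + b
  return 7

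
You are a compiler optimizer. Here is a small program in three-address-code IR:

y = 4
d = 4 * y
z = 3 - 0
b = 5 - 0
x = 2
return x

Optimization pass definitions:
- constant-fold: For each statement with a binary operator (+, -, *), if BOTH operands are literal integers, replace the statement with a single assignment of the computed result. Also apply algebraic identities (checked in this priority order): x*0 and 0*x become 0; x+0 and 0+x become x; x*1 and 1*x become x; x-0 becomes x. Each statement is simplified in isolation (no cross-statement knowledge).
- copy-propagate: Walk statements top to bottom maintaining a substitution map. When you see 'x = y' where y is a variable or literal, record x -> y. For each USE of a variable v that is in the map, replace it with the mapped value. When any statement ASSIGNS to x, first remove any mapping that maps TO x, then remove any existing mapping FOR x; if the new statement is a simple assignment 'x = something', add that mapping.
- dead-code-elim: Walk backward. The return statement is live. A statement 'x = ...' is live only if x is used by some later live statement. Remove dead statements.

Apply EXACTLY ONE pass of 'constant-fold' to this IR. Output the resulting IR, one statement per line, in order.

Answer: y = 4
d = 4 * y
z = 3
b = 5
x = 2
return x

Derivation:
Applying constant-fold statement-by-statement:
  [1] y = 4  (unchanged)
  [2] d = 4 * y  (unchanged)
  [3] z = 3 - 0  -> z = 3
  [4] b = 5 - 0  -> b = 5
  [5] x = 2  (unchanged)
  [6] return x  (unchanged)
Result (6 stmts):
  y = 4
  d = 4 * y
  z = 3
  b = 5
  x = 2
  return x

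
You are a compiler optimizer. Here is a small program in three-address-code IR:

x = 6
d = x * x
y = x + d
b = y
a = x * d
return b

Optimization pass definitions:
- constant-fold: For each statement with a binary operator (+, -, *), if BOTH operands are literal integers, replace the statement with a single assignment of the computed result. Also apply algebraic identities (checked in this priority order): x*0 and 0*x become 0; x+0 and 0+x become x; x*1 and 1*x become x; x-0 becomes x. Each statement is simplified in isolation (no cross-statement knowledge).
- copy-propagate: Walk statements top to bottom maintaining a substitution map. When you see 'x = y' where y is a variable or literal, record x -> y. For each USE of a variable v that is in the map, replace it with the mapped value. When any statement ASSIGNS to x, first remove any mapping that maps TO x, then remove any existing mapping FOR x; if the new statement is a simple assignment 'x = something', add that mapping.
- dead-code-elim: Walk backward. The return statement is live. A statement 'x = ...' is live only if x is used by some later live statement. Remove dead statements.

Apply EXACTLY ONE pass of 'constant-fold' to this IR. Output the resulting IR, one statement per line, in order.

Answer: x = 6
d = x * x
y = x + d
b = y
a = x * d
return b

Derivation:
Applying constant-fold statement-by-statement:
  [1] x = 6  (unchanged)
  [2] d = x * x  (unchanged)
  [3] y = x + d  (unchanged)
  [4] b = y  (unchanged)
  [5] a = x * d  (unchanged)
  [6] return b  (unchanged)
Result (6 stmts):
  x = 6
  d = x * x
  y = x + d
  b = y
  a = x * d
  return b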